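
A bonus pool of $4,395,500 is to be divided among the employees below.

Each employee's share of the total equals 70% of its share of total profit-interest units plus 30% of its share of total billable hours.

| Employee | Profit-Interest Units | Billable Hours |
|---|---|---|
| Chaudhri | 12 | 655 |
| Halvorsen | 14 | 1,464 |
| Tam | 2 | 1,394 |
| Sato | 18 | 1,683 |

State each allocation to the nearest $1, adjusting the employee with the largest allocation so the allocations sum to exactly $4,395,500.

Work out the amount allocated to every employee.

Totals — profit-interest units 46, billable hours 5,196.
Composite weights (70% profit-interest units + 30% billable hours): Chaudhri 0.2204; Halvorsen 0.2976; Tam 0.1109; Sato 0.3711.
Unrounded shares: Chaudhri 968,883.57; Halvorsen 1,307,969.10; Tam 487,547.85; Sato 1,631,099.48.
At nearest $1: Chaudhri $968,884; Halvorsen $1,307,969; Tam $487,548; Sato $1,631,099. Sum = $4,395,500.
Sum already equals the total — no adjustment.

Chaudhri: $968,884 · Halvorsen: $1,307,969 · Tam: $487,548 · Sato: $1,631,099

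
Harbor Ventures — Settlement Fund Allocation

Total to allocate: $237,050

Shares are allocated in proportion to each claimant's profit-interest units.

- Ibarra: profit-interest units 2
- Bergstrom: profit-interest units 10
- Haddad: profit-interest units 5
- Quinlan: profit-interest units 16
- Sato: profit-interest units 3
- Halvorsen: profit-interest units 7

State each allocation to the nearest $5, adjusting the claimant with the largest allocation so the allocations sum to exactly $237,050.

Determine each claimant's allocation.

Profit-interest units total: 43.
Proportional shares: Ibarra 2/43 × $237,050 = 11,025.58; Bergstrom 10/43 × $237,050 = 55,127.91; Haddad 5/43 × $237,050 = 27,563.95; Quinlan 16/43 × $237,050 = 88,204.65; Sato 3/43 × $237,050 = 16,538.37; Halvorsen 7/43 × $237,050 = 38,589.53.
After rounding ($5): Ibarra $11,025; Bergstrom $55,130; Haddad $27,565; Quinlan $88,205; Sato $16,540; Halvorsen $38,590. Sum = $237,055.
Difference $237,050 − $237,055 = −$5 applied to largest allocation (Quinlan): Quinlan becomes $88,200.

Ibarra: $11,025; Bergstrom: $55,130; Haddad: $27,565; Quinlan: $88,200; Sato: $16,540; Halvorsen: $38,590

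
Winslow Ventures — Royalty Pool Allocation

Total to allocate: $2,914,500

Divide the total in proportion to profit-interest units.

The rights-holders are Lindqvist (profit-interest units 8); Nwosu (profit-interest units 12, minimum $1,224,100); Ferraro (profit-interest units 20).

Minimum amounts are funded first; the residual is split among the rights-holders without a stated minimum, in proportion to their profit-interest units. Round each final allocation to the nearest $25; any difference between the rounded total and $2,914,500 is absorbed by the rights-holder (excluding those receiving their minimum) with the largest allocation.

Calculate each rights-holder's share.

Fund the minimums — Nwosu $1,224,100. Residual $1,690,400.
Residual split over remaining profit-interest units 28: Lindqvist 482,971.43 → $482,975; Ferraro 1,207,428.57 → $1,207,425.

Lindqvist: $482,975 | Nwosu: $1,224,100 | Ferraro: $1,207,425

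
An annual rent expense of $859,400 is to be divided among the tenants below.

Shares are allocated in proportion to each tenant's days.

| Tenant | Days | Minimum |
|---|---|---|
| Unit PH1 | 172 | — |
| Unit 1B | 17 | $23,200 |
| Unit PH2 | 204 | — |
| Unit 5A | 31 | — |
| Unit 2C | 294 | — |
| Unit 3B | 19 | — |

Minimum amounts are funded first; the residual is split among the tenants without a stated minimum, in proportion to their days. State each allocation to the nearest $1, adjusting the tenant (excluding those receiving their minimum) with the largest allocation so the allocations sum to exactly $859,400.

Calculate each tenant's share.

Minimums first: Unit 1B $23,200. Remaining pool $836,200.
Remaining pool split over remaining days 720: Unit PH1 199,758.89 → $199,759; Unit PH2 236,923.33 → $236,923; Unit 5A 36,003.06 → $36,003; Unit 2C 341,448.33 → $341,448; Unit 3B 22,066.39 → $22,066.
Rounding difference +$1 applied to Unit 2C → $341,449.

Unit PH1: $199,759; Unit 1B: $23,200; Unit PH2: $236,923; Unit 5A: $36,003; Unit 2C: $341,449; Unit 3B: $22,066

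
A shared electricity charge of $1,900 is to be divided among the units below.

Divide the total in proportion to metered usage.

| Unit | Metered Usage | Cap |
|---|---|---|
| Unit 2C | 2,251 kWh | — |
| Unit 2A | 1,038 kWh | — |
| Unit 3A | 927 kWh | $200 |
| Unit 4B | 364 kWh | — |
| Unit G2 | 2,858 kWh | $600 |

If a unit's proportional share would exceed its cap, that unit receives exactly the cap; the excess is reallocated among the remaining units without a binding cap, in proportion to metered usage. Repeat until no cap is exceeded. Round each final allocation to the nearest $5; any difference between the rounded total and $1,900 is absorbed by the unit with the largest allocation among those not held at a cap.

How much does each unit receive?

Combined metered usage = 7,438.
Proportional shares (ignoring caps): Unit 2C 575.01; Unit 2A 265.15; Unit 3A 236.80; Unit 4B 92.98; Unit G2 730.06.
Capped: Unit 3A ($200), Unit G2 ($600); residual $1,100 reallocated over remaining metered usage 3,653.
Remaining shares: Unit 2C 677.83 → $680; Unit 2A 312.57 → $315; Unit 4B 109.61 → $110.
Rounding difference −$5 applied to Unit 2C → $675.

Unit 2C: $675; Unit 2A: $315; Unit 3A: $200; Unit 4B: $110; Unit G2: $600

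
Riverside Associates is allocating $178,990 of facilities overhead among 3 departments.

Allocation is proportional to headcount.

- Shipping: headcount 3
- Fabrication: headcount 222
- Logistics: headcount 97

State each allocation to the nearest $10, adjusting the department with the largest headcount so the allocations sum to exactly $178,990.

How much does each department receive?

Shipping: $1,670; Fabrication: $123,400; Logistics: $53,920

Headcount total: 3 + 222 + 97 = 322.
Proportional shares: Shipping 1,667.61; Fabrication 123,403.04; Logistics 53,919.35.
After rounding ($10): Shipping $1,670; Fabrication $123,400; Logistics $53,920. Sum = $178,990.
Sum already equals the total — no adjustment.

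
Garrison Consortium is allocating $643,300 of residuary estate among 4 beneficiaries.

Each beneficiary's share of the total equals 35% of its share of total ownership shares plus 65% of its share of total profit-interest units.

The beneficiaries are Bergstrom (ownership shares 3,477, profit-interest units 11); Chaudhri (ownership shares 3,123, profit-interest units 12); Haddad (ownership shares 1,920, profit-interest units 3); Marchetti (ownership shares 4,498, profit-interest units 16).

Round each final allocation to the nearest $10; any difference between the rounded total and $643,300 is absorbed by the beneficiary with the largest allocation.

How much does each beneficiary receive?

Totals — ownership shares 13,018, profit-interest units 42.
Blended shares (35% ownership shares + 65% profit-interest units): Bergstrom 0.2637; Chaudhri 0.2697; Haddad 0.0980; Marchetti 0.3686.
Raw shares: Bergstrom 169,651.20; Chaudhri 173,484.37; Haddad 63,075.18; Marchetti 237,089.25.
Rounded to nearest $10: Bergstrom $169,650; Chaudhri $173,480; Haddad $63,080; Marchetti $237,090. Sum = $643,300.
Rounded total matches; no reconciliation needed.

Bergstrom: $169,650 · Chaudhri: $173,480 · Haddad: $63,080 · Marchetti: $237,090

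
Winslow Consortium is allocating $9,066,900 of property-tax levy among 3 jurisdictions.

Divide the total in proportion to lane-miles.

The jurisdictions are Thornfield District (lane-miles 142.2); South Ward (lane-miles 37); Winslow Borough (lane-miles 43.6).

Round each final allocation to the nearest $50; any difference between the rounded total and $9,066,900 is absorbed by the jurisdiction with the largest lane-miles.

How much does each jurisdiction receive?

Total lane-miles = 142.2 + 37 + 43.6 = 222.8.
Proportional shares: Thornfield District 5,786,863.46; South Ward 1,505,723.97; Winslow Borough 1,774,312.57.
At nearest $50: Thornfield District $5,786,850; South Ward $1,505,700; Winslow Borough $1,774,300. Sum = $9,066,850.
Difference $9,066,900 − $9,066,850 = +$50 applied to largest lane-miles (Thornfield District): Thornfield District becomes $5,786,900.

Thornfield District: $5,786,900; South Ward: $1,505,700; Winslow Borough: $1,774,300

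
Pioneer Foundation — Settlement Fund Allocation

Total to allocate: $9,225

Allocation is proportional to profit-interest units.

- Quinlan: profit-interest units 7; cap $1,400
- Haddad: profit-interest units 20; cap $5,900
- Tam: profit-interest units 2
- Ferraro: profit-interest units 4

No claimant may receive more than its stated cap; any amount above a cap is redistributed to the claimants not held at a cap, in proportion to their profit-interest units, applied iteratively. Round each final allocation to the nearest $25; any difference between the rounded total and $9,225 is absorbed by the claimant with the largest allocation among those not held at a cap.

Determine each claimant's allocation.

Quinlan: $1,400 | Haddad: $5,900 | Tam: $650 | Ferraro: $1,275

Profit-interest units total: 33.
Unconstrained shares: Quinlan 1,956.82; Haddad 5,590.91; Tam 559.09; Ferraro 1,118.18.
Held at cap: Quinlan ($1,400); residual $7,825 reallocated over remaining profit-interest units 26.
Held at cap: Haddad ($5,900); residual $1,925 reallocated over remaining profit-interest units 6.
Shares after redistribution: Tam 641.67 → $650; Ferraro 1,283.33 → $1,275.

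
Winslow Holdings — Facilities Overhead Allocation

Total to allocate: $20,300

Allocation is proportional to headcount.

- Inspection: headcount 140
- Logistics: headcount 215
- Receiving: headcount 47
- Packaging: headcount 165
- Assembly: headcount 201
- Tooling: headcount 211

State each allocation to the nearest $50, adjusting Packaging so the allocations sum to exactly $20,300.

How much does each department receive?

Headcount total: 979.
Proportional shares: Inspection 140/979 × $20,300 = 2,902.96; Logistics 215/979 × $20,300 = 4,458.12; Receiving 47/979 × $20,300 = 974.57; Packaging 165/979 × $20,300 = 3,421.35; Assembly 201/979 × $20,300 = 4,167.82; Tooling 211/979 × $20,300 = 4,375.18.
At nearest $50: Inspection $2,900; Logistics $4,450; Receiving $950; Packaging $3,400; Assembly $4,150; Tooling $4,400. Sum = $20,250.
Difference $20,300 − $20,250 = +$50 applied to Packaging: Packaging becomes $3,450.

Inspection: $2,900 · Logistics: $4,450 · Receiving: $950 · Packaging: $3,450 · Assembly: $4,150 · Tooling: $4,400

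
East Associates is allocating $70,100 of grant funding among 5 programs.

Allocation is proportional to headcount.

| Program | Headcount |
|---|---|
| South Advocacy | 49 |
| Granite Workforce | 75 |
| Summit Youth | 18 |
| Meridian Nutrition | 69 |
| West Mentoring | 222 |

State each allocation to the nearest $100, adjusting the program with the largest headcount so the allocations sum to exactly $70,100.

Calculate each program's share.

South Advocacy: $7,900 · Granite Workforce: $12,100 · Summit Youth: $2,900 · Meridian Nutrition: $11,200 · West Mentoring: $36,000

Headcount total: 433.
Pro-rata amounts: South Advocacy 49/433 × $70,100 = 7,932.79; Granite Workforce 75/433 × $70,100 = 12,142.03; Summit Youth 18/433 × $70,100 = 2,914.09; Meridian Nutrition 69/433 × $70,100 = 11,170.67; West Mentoring 222/433 × $70,100 = 35,940.42.
After rounding ($100): South Advocacy $7,900; Granite Workforce $12,100; Summit Youth $2,900; Meridian Nutrition $11,200; West Mentoring $35,900. Sum = $70,000.
Difference $70,100 − $70,000 = +$100 applied to largest headcount (West Mentoring): West Mentoring becomes $36,000.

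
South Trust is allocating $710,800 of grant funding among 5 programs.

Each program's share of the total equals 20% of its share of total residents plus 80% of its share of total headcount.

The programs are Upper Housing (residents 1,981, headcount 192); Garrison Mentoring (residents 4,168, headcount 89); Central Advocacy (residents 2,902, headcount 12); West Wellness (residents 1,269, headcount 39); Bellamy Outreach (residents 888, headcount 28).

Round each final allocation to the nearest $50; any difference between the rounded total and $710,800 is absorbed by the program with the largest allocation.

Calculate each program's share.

Upper Housing: $328,400; Garrison Mentoring: $193,450; Central Advocacy: $55,750; West Wellness: $77,700; Bellamy Outreach: $55,500

Residents total 11,208; headcount total 360.
Combined weights (20% residents + 80% headcount): Upper Housing 0.4620; Garrison Mentoring 0.2722; Central Advocacy 0.0785; West Wellness 0.1093; Bellamy Outreach 0.0781.
Unrounded shares: Upper Housing 328,401.27; Garrison Mentoring 193,446.51; Central Advocacy 55,763.05; West Wellness 77,698.41; Bellamy Outreach 55,490.77.
Rounded to nearest $50: Upper Housing $328,400; Garrison Mentoring $193,450; Central Advocacy $55,750; West Wellness $77,700; Bellamy Outreach $55,500. Sum = $710,800.
Sum already equals the total — no adjustment.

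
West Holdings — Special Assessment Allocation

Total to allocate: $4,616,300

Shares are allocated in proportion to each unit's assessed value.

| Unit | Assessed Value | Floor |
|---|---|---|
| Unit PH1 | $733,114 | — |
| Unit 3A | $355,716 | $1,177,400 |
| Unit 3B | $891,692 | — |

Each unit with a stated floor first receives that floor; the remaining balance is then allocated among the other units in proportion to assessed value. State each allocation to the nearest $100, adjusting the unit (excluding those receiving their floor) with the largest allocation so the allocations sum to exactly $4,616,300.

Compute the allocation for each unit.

Fund the minimums — Unit 3A $1,177,400. Residual $3,438,900.
Residual split over remaining assessed value 1,624,806: Unit PH1 1,551,634.92 → $1,551,600; Unit 3B 1,887,265.08 → $1,887,300.

Unit PH1: $1,551,600 | Unit 3A: $1,177,400 | Unit 3B: $1,887,300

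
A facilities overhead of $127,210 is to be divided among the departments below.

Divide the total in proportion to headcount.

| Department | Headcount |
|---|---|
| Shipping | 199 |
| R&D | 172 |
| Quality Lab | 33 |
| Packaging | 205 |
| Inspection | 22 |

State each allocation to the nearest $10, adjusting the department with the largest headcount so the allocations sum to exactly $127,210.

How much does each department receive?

Combined headcount = 631.
Pro-rata amounts: Shipping 199/631 × $127,210 = 40,118.53; R&D 172/631 × $127,210 = 34,675.31; Quality Lab 33/631 × $127,210 = 6,652.82; Packaging 205/631 × $127,210 = 41,328.13; Inspection 22/631 × $127,210 = 4,435.21.
After rounding ($10): Shipping $40,120; R&D $34,680; Quality Lab $6,650; Packaging $41,330; Inspection $4,440. Sum = $127,220.
Difference $127,210 − $127,220 = −$10 applied to largest headcount (Packaging): Packaging becomes $41,320.

Shipping: $40,120; R&D: $34,680; Quality Lab: $6,650; Packaging: $41,320; Inspection: $4,440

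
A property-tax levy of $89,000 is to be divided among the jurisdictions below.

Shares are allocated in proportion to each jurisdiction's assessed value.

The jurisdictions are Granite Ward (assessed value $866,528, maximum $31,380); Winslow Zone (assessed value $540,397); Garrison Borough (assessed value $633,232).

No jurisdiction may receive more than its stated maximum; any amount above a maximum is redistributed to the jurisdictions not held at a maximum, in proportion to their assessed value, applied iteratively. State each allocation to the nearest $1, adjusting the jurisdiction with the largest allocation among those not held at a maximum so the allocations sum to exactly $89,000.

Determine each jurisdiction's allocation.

Granite Ward: $31,380; Winslow Zone: $26,531; Garrison Borough: $31,089

Sum of assessed value: 2,040,157.
Pro-rata shares before constraints: Granite Ward 37,801.499; Winslow Zone 23,574.33; Garrison Borough 27,624.17.
Capped: Granite Ward ($31,380); balance $57,620 reallocated over remaining assessed value 1,173,629.
Redistributed shares: Winslow Zone 26,531.11 → $26,531; Garrison Borough 31,088.89 → $31,089.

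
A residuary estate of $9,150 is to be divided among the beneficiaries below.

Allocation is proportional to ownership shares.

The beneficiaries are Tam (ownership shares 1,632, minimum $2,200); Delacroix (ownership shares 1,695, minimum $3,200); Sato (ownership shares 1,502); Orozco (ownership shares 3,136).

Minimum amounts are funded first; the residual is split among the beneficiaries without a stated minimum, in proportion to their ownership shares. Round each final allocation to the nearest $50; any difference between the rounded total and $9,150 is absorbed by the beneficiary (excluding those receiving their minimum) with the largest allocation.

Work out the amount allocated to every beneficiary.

Tam: $2,200 · Delacroix: $3,200 · Sato: $1,200 · Orozco: $2,550

Guaranteed amounts: Tam $2,200; Delacroix $3,200. Balance $3,750.
Balance split over remaining ownership shares 4,638: Sato 1,214.42 → $1,200; Orozco 2,535.58 → $2,550.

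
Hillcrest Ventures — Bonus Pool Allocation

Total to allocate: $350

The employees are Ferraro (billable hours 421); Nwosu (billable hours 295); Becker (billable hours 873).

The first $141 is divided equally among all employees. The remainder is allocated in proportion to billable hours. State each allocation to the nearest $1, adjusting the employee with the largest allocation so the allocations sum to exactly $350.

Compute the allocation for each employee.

First tranche $141 split equally: $47 each.
Remainder $209 by billable hours (total 1,589): Ferraro 55.37 → $55; Nwosu 38.80 → $39; Becker 114.83 → $115.
Totals: Ferraro $47 + $55 = $102; Nwosu $47 + $39 = $86; Becker $47 + $115 = $162.

Ferraro: $102 | Nwosu: $86 | Becker: $162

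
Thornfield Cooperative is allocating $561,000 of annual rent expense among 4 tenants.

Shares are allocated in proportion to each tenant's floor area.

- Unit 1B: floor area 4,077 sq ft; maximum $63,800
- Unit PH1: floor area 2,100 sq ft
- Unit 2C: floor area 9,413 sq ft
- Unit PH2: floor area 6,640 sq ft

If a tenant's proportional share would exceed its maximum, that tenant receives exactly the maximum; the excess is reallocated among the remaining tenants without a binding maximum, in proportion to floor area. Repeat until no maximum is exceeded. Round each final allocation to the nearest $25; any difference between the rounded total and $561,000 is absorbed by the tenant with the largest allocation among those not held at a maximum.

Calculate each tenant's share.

Total floor area = 22,230.
Unconstrained shares: Unit 1B 102,887.85; Unit PH1 52,995.95; Unit 2C 237,548.04; Unit PH2 167,568.15.
Cap binds for Unit 1B ($63,800); balance $497,200 reallocated over remaining floor area 18,153.
Remaining shares: Unit PH1 57,517.77 → $57,525; Unit 2C 257,816.54 → $257,825; Unit PH2 181,865.70 → $181,875.
Rounding difference −$25 applied to Unit 2C → $257,800.

Unit 1B: $63,800 · Unit PH1: $57,525 · Unit 2C: $257,800 · Unit PH2: $181,875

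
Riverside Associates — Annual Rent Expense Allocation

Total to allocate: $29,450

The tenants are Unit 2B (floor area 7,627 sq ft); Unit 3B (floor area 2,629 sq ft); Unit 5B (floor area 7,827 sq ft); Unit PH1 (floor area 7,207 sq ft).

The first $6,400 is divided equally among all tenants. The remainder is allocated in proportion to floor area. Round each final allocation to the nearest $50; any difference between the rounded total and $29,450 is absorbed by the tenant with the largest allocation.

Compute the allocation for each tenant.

Unit 2B: $8,550 · Unit 3B: $4,000 · Unit 5B: $8,750 · Unit PH1: $8,150

First tranche $6,400 split equally: $1,600 each.
Remainder $23,050 by floor area (total 25,290): Unit 2B 6,951.46 → $6,950; Unit 3B 2,396.14 → $2,400; Unit 5B 7,133.74 → $7,150; Unit PH1 6,568.66 → $6,550.
Totals: Unit 2B $1,600 + $6,950 = $8,550; Unit 3B $1,600 + $2,400 = $4,000; Unit 5B $1,600 + $7,150 = $8,750; Unit PH1 $1,600 + $6,550 = $8,150.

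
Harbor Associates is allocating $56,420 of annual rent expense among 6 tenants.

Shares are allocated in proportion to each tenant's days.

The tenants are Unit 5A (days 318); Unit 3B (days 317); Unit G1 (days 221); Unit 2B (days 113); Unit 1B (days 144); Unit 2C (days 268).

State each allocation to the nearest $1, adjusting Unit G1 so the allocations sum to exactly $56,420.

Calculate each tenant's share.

Unit 5A: $12,992 | Unit 3B: $12,951 | Unit G1: $9,028 | Unit 2B: $4,617 | Unit 1B: $5,883 | Unit 2C: $10,949

Days total: 1,381.
Unrounded shares: Unit 5A 318/1,381 × $56,420 = 12,991.72; Unit 3B 317/1,381 × $56,420 = 12,950.86; Unit G1 221/1,381 × $56,420 = 9,028.83; Unit 2B 113/1,381 × $56,420 = 4,616.55; Unit 1B 144/1,381 × $56,420 = 5,883.04; Unit 2C 268/1,381 × $56,420 = 10,948.99.
At nearest $1: Unit 5A $12,992; Unit 3B $12,951; Unit G1 $9,029; Unit 2B $4,617; Unit 1B $5,883; Unit 2C $10,949. Sum = $56,421.
Difference $56,420 − $56,421 = −$1 applied to Unit G1: Unit G1 becomes $9,028.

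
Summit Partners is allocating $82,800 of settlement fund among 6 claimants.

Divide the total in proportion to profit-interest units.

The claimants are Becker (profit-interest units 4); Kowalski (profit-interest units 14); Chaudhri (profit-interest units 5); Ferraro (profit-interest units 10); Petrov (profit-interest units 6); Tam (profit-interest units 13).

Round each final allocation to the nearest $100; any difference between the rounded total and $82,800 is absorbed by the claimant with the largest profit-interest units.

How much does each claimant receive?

Profit-interest units total: 4 + 14 + 5 + 10 + 6 + 13 = 52.
Pro-rata amounts: Becker 6,369.23; Kowalski 22,292.31; Chaudhri 7,961.54; Ferraro 15,923.08; Petrov 9,553.85; Tam 20,700.00.
At nearest $100: Becker $6,400; Kowalski $22,300; Chaudhri $8,000; Ferraro $15,900; Petrov $9,600; Tam $20,700. Sum = $82,900.
Difference $82,800 − $82,900 = −$100 applied to largest profit-interest units (Kowalski): Kowalski becomes $22,200.

Becker: $6,400 · Kowalski: $22,200 · Chaudhri: $8,000 · Ferraro: $15,900 · Petrov: $9,600 · Tam: $20,700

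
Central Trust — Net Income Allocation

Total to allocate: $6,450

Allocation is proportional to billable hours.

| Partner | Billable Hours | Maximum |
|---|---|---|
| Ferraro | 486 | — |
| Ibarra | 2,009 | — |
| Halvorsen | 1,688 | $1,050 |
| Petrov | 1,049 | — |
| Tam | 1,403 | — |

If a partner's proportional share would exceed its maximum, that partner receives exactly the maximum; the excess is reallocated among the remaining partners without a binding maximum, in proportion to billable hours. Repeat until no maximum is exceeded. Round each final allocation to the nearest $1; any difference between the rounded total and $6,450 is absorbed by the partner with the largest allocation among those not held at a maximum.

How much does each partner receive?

Ferraro: $531; Ibarra: $2,193; Halvorsen: $1,050; Petrov: $1,145; Tam: $1,531

Combined billable hours = 6,635.
Pro-rata shares before constraints: Ferraro 472.45; Ibarra 1,952.98; Halvorsen 1,640.93; Petrov 1,019.75; Tam 1,363.88.
Held at cap: Halvorsen ($1,050); balance $5,400 reallocated over remaining billable hours 4,947.
Remaining shares: Ferraro 530.503 → $531; Ibarra 2,192.97 → $2,193; Petrov 1,145.06 → $1,145; Tam 1,531.47 → $1,531.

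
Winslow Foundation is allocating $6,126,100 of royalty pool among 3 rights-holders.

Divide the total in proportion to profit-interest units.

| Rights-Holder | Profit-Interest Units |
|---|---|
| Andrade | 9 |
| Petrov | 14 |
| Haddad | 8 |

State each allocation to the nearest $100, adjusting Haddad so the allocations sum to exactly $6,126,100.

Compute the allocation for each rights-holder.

Total profit-interest units = 31.
Pro-rata amounts: Andrade 9/31 × $6,126,100 = 1,778,545.16; Petrov 14/31 × $6,126,100 = 2,766,625.81; Haddad 8/31 × $6,126,100 = 1,580,929.03.
Rounded to nearest $100: Andrade $1,778,500; Petrov $2,766,600; Haddad $1,580,900. Sum = $6,126,000.
Difference $6,126,100 − $6,126,000 = +$100 applied to Haddad: Haddad becomes $1,581,000.

Andrade: $1,778,500 | Petrov: $2,766,600 | Haddad: $1,581,000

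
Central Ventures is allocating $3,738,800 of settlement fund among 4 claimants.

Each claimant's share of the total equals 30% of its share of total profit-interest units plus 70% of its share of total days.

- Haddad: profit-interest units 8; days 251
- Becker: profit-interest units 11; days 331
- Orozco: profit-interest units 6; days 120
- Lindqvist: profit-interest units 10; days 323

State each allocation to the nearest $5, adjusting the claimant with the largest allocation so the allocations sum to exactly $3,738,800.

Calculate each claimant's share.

Totals — profit-interest units 35, days 1,025.
Blended shares (30% profit-interest units + 70% days): Haddad 0.2400; Becker 0.3203; Orozco 0.1334; Lindqvist 0.3063.
Raw shares: Haddad 897,259.89; Becker 1,197,666.61; Orozco 498,680.36; Lindqvist 1,145,193.14.
After rounding ($5): Haddad $897,260; Becker $1,197,665; Orozco $498,680; Lindqvist $1,145,195. Sum = $3,738,800.
Sum already equals the total — no adjustment.

Haddad: $897,260; Becker: $1,197,665; Orozco: $498,680; Lindqvist: $1,145,195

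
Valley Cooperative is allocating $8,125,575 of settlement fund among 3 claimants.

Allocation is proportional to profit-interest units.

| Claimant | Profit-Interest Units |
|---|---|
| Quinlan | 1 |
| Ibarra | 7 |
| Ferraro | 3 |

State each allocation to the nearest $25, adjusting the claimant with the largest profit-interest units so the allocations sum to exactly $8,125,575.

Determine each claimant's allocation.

Quinlan: $738,700 | Ibarra: $5,170,800 | Ferraro: $2,216,075

Sum of profit-interest units: 1 + 7 + 3 = 11.
Unrounded shares: Quinlan 738,688.64; Ibarra 5,170,820.45; Ferraro 2,216,065.91.
At nearest $25: Quinlan $738,700; Ibarra $5,170,825; Ferraro $2,216,075. Sum = $8,125,600.
Difference $8,125,575 − $8,125,600 = −$25 applied to largest profit-interest units (Ibarra): Ibarra becomes $5,170,800.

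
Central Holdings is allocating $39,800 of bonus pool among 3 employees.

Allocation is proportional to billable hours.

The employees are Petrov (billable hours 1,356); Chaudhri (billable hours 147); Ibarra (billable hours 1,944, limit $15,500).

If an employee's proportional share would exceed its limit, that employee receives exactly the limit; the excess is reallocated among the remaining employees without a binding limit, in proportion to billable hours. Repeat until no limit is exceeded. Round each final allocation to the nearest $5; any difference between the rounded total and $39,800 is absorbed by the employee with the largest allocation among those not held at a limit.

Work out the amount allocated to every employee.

Petrov: $21,925; Chaudhri: $2,375; Ibarra: $15,500

Billable hours total: 3,447.
Proportional shares (ignoring caps): Petrov 15,656.74; Chaudhri 1,697.30; Ibarra 22,445.95.
Cap binds for Ibarra ($15,500); residual $24,300 reallocated over remaining billable hours 1,503.
Remaining shares: Petrov 21,923.35 → $21,925; Chaudhri 2,376.65 → $2,375.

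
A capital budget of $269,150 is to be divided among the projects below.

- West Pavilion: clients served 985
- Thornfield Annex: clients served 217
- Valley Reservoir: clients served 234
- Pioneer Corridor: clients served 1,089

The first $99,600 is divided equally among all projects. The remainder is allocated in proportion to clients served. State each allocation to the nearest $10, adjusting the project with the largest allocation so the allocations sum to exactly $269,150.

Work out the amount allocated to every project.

West Pavilion: $91,040 | Thornfield Annex: $39,470 | Valley Reservoir: $40,610 | Pioneer Corridor: $98,030

First tranche $99,600 split equally: $24,900 each.
Remainder $169,550 by clients served (total 2,525): West Pavilion 66,141.29 → $66,140; Thornfield Annex 14,571.23 → $14,570; Valley Reservoir 15,712.75 → $15,710; Pioneer Corridor 73,124.73 → $73,120.
Rounding difference +$10 on remainder applied to Pioneer Corridor.
Totals: West Pavilion $24,900 + $66,140 = $91,040; Thornfield Annex $24,900 + $14,570 = $39,470; Valley Reservoir $24,900 + $15,710 = $40,610; Pioneer Corridor $24,900 + $73,130 = $98,030.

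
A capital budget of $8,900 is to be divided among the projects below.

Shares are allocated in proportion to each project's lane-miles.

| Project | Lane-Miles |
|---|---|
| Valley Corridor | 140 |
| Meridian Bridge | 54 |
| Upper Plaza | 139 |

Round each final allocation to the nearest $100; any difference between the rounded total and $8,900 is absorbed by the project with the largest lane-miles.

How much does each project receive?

Valley Corridor: $3,800 · Meridian Bridge: $1,400 · Upper Plaza: $3,700

Lane-miles total: 333.
Pro-rata amounts: Valley Corridor 140/333 × $8,900 = 3,741.74; Meridian Bridge 54/333 × $8,900 = 1,443.24; Upper Plaza 139/333 × $8,900 = 3,715.02.
Rounded to nearest $100: Valley Corridor $3,700; Meridian Bridge $1,400; Upper Plaza $3,700. Sum = $8,800.
Difference $8,900 − $8,800 = +$100 applied to largest lane-miles (Valley Corridor): Valley Corridor becomes $3,800.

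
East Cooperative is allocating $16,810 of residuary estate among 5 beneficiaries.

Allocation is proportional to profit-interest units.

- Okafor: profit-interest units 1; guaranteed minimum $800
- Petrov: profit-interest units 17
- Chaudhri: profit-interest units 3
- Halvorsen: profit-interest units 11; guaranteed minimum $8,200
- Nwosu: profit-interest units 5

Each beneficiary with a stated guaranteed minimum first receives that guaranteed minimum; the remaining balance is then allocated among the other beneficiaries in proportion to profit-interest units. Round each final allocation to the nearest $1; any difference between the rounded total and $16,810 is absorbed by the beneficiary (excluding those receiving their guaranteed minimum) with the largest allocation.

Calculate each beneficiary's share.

Fund the minimums — Okafor $800; Halvorsen $8,200. Balance $7,810.
Balance split over remaining profit-interest units 25: Petrov 5,310.80 → $5,311; Chaudhri 937.20 → $937; Nwosu 1,562.00 → $1,562.

Okafor: $800 · Petrov: $5,311 · Chaudhri: $937 · Halvorsen: $8,200 · Nwosu: $1,562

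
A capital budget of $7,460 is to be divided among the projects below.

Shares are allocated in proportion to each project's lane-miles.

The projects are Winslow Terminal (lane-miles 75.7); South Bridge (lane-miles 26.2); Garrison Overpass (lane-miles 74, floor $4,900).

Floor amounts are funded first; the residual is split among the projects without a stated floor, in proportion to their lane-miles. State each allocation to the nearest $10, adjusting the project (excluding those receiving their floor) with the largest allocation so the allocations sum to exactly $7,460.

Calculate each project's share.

Winslow Terminal: $1,900 | South Bridge: $660 | Garrison Overpass: $4,900

Guaranteed amounts: Garrison Overpass $4,900. Balance $2,560.
Balance split over remaining lane-miles 101.9: Winslow Terminal 1,901.79 → $1,900; South Bridge 658.21 → $660.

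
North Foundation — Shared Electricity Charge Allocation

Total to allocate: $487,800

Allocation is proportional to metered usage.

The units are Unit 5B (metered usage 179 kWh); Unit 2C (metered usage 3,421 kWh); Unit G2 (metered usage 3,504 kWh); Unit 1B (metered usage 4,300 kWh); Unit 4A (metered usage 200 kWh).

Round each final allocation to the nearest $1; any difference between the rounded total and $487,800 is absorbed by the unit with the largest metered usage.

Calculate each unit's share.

Unit 5B: $7,525 · Unit 2C: $143,809 · Unit G2: $147,298 · Unit 1B: $180,761 · Unit 4A: $8,407

Total metered usage = 11,604.
Raw shares: Unit 5B 179/11,604 × $487,800 = 7,524.66; Unit 2C 3,421/11,604 × $487,800 = 143,809.36; Unit G2 3,504/11,604 × $487,800 = 147,298.45; Unit 1B 4,300/11,604 × $487,800 = 180,760.08; Unit 4A 200/11,604 × $487,800 = 8,407.45.
After rounding ($1): Unit 5B $7,525; Unit 2C $143,809; Unit G2 $147,298; Unit 1B $180,760; Unit 4A $8,407. Sum = $487,799.
Difference $487,800 − $487,799 = +$1 applied to largest metered usage (Unit 1B): Unit 1B becomes $180,761.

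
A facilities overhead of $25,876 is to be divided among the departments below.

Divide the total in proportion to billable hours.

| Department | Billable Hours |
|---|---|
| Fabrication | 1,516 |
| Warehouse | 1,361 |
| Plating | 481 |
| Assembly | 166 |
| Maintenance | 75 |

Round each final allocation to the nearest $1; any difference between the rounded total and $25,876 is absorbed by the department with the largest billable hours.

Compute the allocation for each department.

Fabrication: $10,900 | Warehouse: $9,785 | Plating: $3,458 | Assembly: $1,194 | Maintenance: $539

Combined billable hours = 1,516 + 1,361 + 481 + 166 + 75 = 3,599.
Proportional shares: Fabrication 10,899.70; Warehouse 9,785.28; Plating 3,458.28; Assembly 1,193.503; Maintenance 539.23.
After rounding ($1): Fabrication $10,900; Warehouse $9,785; Plating $3,458; Assembly $1,194; Maintenance $539. Sum = $25,876.
Rounded total matches; no reconciliation needed.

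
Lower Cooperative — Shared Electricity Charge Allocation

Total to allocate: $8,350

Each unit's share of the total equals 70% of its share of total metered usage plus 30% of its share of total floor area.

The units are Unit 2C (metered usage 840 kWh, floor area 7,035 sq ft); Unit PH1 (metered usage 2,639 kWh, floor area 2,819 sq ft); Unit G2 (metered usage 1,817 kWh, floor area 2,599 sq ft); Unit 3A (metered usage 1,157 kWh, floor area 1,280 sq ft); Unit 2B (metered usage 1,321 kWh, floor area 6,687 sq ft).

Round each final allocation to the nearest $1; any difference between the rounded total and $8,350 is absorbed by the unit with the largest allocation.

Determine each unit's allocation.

Totals — metered usage 7,774, floor area 20,420.
Combined weights (70% metered usage + 30% floor area): Unit 2C 0.1790; Unit PH1 0.2790; Unit G2 0.2018; Unit 3A 0.1230; Unit 2B 0.2172.
Raw shares: Unit 2C 1,494.58; Unit PH1 2,329.99; Unit G2 1,684.97; Unit 3A 1,026.93; Unit 2B 1,813.53.
After rounding ($1): Unit 2C $1,495; Unit PH1 $2,330; Unit G2 $1,685; Unit 3A $1,027; Unit 2B $1,814. Sum = $8,351.
Difference $8,350 − $8,351 = −$1 applied to largest allocation (Unit PH1): Unit PH1 becomes $2,329.

Unit 2C: $1,495 · Unit PH1: $2,329 · Unit G2: $1,685 · Unit 3A: $1,027 · Unit 2B: $1,814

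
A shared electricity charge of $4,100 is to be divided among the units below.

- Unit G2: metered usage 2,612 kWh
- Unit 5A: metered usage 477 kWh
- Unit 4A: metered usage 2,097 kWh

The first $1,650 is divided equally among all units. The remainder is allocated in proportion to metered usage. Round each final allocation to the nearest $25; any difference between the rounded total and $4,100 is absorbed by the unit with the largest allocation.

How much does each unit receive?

First tranche $1,650 split equally: $550 each.
Remainder $2,450 by metered usage (total 5,186): Unit G2 1,233.98 → $1,225; Unit 5A 225.35 → $225; Unit 4A 990.68 → $1,000.
Totals: Unit G2 $550 + $1,225 = $1,775; Unit 5A $550 + $225 = $775; Unit 4A $550 + $1,000 = $1,550.

Unit G2: $1,775 | Unit 5A: $775 | Unit 4A: $1,550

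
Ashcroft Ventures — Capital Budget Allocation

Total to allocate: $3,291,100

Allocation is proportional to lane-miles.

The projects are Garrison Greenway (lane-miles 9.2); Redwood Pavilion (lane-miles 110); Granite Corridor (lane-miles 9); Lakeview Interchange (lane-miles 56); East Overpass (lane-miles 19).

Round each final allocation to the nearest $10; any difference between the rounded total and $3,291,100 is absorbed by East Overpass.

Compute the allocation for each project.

Combined lane-miles = 203.2.
Proportional shares: Garrison Greenway 9.2/203.2 × $3,291,100 = 149,006.50; Redwood Pavilion 110/203.2 × $3,291,100 = 1,781,599.41; Granite Corridor 9/203.2 × $3,291,100 = 145,767.22; Lakeview Interchange 56/203.2 × $3,291,100 = 906,996.06; East Overpass 19/203.2 × $3,291,100 = 307,730.81.
Rounded to nearest $10: Garrison Greenway $149,010; Redwood Pavilion $1,781,600; Granite Corridor $145,770; Lakeview Interchange $907,000; East Overpass $307,730. Sum = $3,291,110.
Difference $3,291,100 − $3,291,110 = −$10 applied to East Overpass: East Overpass becomes $307,720.

Garrison Greenway: $149,010; Redwood Pavilion: $1,781,600; Granite Corridor: $145,770; Lakeview Interchange: $907,000; East Overpass: $307,720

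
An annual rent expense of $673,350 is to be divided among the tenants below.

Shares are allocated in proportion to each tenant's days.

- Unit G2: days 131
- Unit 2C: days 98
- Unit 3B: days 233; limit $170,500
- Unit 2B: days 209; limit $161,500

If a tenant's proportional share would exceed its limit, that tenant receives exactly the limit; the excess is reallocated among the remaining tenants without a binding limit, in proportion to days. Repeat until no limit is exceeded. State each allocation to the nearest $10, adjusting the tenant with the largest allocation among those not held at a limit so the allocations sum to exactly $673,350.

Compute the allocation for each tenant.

Unit G2: $195,270; Unit 2C: $146,080; Unit 3B: $170,500; Unit 2B: $161,500

Days total: 671.
Proportional shares (ignoring caps): Unit G2 131,458.79; Unit 2C 98,343.22; Unit 3B 233,816.02; Unit 2B 209,731.97.
Capped: Unit 3B ($170,500), Unit 2B ($161,500); remaining pool $341,350 reallocated over remaining days 229.
Redistributed shares: Unit G2 195,270.09 → $195,270; Unit 2C 146,079.91 → $146,080.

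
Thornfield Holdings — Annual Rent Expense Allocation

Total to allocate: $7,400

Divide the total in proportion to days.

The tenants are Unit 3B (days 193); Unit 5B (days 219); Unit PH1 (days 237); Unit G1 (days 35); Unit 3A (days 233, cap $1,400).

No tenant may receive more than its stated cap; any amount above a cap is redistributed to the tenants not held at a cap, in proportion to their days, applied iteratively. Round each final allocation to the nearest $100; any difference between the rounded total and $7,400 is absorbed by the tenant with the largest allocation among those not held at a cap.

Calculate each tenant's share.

Total days = 917.
Proportional shares (ignoring caps): Unit 3B 1,557.47; Unit 5B 1,767.28; Unit PH1 1,912.54; Unit G1 282.44; Unit 3A 1,880.26.
Capped: Unit 3A ($1,400); remaining pool $6,000 reallocated over remaining days 684.
Remaining shares: Unit 3B 1,692.98 → $1,700; Unit 5B 1,921.05 → $1,900; Unit PH1 2,078.95 → $2,100; Unit G1 307.02 → $300.

Unit 3B: $1,700; Unit 5B: $1,900; Unit PH1: $2,100; Unit G1: $300; Unit 3A: $1,400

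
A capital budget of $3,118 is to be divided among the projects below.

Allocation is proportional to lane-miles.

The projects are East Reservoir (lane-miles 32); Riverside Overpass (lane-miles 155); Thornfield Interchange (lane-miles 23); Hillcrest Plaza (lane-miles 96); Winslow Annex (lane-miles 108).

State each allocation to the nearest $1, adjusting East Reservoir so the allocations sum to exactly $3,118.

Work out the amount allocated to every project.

East Reservoir: $242 · Riverside Overpass: $1,167 · Thornfield Interchange: $173 · Hillcrest Plaza: $723 · Winslow Annex: $813

Combined lane-miles = 414.
Proportional shares: East Reservoir 32/414 × $3,118 = 241.00; Riverside Overpass 155/414 × $3,118 = 1,167.37; Thornfield Interchange 23/414 × $3,118 = 173.22; Hillcrest Plaza 96/414 × $3,118 = 723.01; Winslow Annex 108/414 × $3,118 = 813.39.
After rounding ($1): East Reservoir $241; Riverside Overpass $1,167; Thornfield Interchange $173; Hillcrest Plaza $723; Winslow Annex $813. Sum = $3,117.
Difference $3,118 − $3,117 = +$1 applied to East Reservoir: East Reservoir becomes $242.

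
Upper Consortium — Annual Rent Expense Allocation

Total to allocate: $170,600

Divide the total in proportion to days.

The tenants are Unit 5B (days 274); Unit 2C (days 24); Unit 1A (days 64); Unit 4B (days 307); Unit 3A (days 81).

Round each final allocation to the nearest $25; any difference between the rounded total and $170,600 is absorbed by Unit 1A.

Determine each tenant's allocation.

Unit 5B: $62,325; Unit 2C: $5,450; Unit 1A: $14,575; Unit 4B: $69,825; Unit 3A: $18,425

Total days = 750.
Unrounded shares: Unit 5B 274/750 × $170,600 = 62,325.87; Unit 2C 24/750 × $170,600 = 5,459.20; Unit 1A 64/750 × $170,600 = 14,557.87; Unit 4B 307/750 × $170,600 = 69,832.27; Unit 3A 81/750 × $170,600 = 18,424.80.
At nearest $25: Unit 5B $62,325; Unit 2C $5,450; Unit 1A $14,550; Unit 4B $69,825; Unit 3A $18,425. Sum = $170,575.
Difference $170,600 − $170,575 = +$25 applied to Unit 1A: Unit 1A becomes $14,575.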